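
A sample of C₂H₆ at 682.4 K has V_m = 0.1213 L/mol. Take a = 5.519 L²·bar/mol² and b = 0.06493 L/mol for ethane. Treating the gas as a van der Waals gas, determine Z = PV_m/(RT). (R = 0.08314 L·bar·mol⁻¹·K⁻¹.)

P = RT/(V_m − b) − a/V_m² = (0.08314)(682.4)/(0.1213 − 0.06493) − 5.519/(0.1213)²
  = 56.735/0.056370 − 375.09 = 1006.5 − 375.09 = 631.4 bar
Z = PV_m/(RT) = (631.4)(0.1213)/((0.08314)(682.4)) = 76.589/56.735 = 1.350

Z ≈ 1.350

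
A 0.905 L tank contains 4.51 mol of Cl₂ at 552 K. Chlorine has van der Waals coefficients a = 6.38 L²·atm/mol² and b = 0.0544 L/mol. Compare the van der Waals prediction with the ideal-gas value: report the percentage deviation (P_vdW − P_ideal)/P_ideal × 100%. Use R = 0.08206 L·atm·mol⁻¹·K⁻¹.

Ideal: P_ideal = nRT/V = (4.51)(0.08206)(552)/0.905 = 225.735 atm
vdW: P = nRT/(V − nb) − a n²/V² = 204.290/0.659656 − 129.770/0.819025 = 309.692 − 158.444 = 151.248 atm
% deviation = (151.248 − 225.735)/225.735 × 100% = -33.00%

-33.00 %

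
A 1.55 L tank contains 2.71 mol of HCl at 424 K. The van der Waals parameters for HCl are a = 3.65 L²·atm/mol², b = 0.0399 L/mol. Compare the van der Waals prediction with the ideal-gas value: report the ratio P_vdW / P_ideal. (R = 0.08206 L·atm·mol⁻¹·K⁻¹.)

P_vdW / P_ideal ≈ 0.8916

Ideal: P_ideal = nRT/V = (2.71)(0.08206)(424)/1.55 = 60.8324 atm
vdW: P = nRT/(V − nb) − a n²/V² = 94.2902/1.44187 − 26.8060/2.40250 = 65.3944 − 11.1575 = 54.2369 atm
Ratio = 54.2369/60.8324 = 0.8916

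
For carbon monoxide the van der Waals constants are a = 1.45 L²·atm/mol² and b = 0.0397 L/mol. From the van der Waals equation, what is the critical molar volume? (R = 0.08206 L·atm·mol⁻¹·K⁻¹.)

For a van der Waals gas, V_m,c = 3b.
V_m,c = 3×0.0397 = 0.1191 L/mol

V_m,c ≈ 0.1191 L/mol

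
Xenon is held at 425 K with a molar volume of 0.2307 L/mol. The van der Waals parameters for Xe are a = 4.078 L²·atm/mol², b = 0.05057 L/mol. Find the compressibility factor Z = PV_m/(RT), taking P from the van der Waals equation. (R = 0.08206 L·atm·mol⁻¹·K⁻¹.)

Z ≈ 0.7739

P = RT/(V_m − b) − a/V_m² = (0.08206)(425)/(0.2307 − 0.05057) − 4.078/(0.2307)²
  = 34.876/0.18013 − 76.622 = 193.62 − 76.622 = 117.00 atm
Z = PV_m/(RT) = (117.00)(0.2307)/((0.08206)(425)) = 26.992/34.876 = 0.7739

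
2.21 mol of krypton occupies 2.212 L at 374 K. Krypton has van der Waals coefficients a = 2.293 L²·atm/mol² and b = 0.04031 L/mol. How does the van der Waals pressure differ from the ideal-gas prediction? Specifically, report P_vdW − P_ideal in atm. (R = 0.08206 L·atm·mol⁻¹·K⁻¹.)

Ideal: P_ideal = nRT/V = (2.21)(0.08206)(374)/2.212 = 30.6627 atm
vdW: P = nRT/(V − nb) − a n²/V² = 67.8259/2.12291 − 11.1992/4.89294 = 31.9495 − 2.28885 = 29.6607 atm
ΔP = 29.6607 − 30.6627 = -1.002 atm

ΔP ≈ -1.002 atm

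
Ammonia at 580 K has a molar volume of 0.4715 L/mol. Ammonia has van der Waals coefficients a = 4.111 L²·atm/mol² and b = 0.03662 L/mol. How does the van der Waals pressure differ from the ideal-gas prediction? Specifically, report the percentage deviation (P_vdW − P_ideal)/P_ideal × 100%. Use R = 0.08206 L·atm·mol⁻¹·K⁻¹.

Ideal: P_ideal = RT/V_m = (0.08206)(580)/0.4715 = 100.943 atm
vdW: P = RT/(V_m − b) − a/V_m² = 47.5948/0.434880 − 4.111/0.222312 = 109.444 − 18.4920 = 90.952 atm
% deviation = (90.952 − 100.943)/100.943 × 100% = -9.90%

-9.90 %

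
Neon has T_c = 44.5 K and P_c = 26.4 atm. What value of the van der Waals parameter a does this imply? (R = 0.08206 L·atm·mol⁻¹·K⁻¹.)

From T_c = 8a/(27Rb) and P_c = a/(27b²): a = 27 R² T_c²/(64 P_c).
a = 27×(0.08206)²×(44.5)²/(64×26.4) = 360.04/1689.6 = 0.2131 L²·atm/mol²

a ≈ 0.2131 L²·atm/mol²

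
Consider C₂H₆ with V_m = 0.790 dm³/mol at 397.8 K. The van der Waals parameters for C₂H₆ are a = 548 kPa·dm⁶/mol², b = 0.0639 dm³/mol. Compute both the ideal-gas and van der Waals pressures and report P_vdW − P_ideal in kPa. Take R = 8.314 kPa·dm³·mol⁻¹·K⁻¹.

ΔP ≈ -509.6 kPa

Ideal: P_ideal = RT/V_m = (8.314)(397.8)/0.790 = 4186.47 kPa
vdW: P = RT/(V_m − b) − a/V_m² = 3307.31/0.726100 − 548/0.624100 = 4554.90 − 878.064 = 3676.84 kPa
ΔP = 3676.84 − 4186.47 = -509.6 kPa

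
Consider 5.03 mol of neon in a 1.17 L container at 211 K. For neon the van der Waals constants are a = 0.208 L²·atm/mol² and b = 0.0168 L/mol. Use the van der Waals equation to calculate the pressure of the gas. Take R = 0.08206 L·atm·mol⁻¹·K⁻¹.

P ≈ 76.39 atm

P = nRT/(V − nb) − a n²/V²
nRT/(V − nb) = (5.03)(0.08206)(211)/(1.17 − 5.03×0.0168) = 87.093/1.0855 = 80.233 atm
a n²/V² = (0.208)(5.03)²/(1.17)² = 3.8444 atm
P = 80.233 − 3.8444 = 76.39 atm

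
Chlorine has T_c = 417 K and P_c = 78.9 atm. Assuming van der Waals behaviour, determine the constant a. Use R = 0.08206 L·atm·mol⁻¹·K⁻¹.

a ≈ 6.261 L²·atm/mol²

From T_c = 8a/(27Rb) and P_c = a/(27b²): a = 27 R² T_c²/(64 P_c).
a = 27×(0.08206)²×(417)²/(64×78.9) = 31615/5049.6 = 6.261 L²·atm/mol²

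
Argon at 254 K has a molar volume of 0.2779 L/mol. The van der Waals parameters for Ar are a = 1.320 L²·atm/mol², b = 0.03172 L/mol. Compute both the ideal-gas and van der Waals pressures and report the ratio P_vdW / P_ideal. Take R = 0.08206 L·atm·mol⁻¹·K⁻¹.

Ideal: P_ideal = RT/V_m = (0.08206)(254)/0.2779 = 75.0027 atm
vdW: P = RT/(V_m − b) − a/V_m² = 20.8432/0.246180 − 1.320/0.0772284 = 84.6665 − 17.0922 = 67.5743 atm
Ratio = 67.5743/75.0027 = 0.9010

P_vdW / P_ideal ≈ 0.9010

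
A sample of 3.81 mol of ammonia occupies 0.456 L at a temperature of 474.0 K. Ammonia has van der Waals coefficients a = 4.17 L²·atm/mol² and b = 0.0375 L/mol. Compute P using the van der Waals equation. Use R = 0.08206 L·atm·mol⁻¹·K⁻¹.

P = nRT/(V − nb) − a n²/V²
nRT/(V − nb) = (3.81)(0.08206)(474.0)/(0.456 − 3.81×0.0375) = 148.20/0.31313 = 473.29 atm
a n²/V² = (4.17)(3.81)²/(0.456)² = 291.11 atm
P = 473.29 − 291.11 = 182.2 atm

P ≈ 182.2 atm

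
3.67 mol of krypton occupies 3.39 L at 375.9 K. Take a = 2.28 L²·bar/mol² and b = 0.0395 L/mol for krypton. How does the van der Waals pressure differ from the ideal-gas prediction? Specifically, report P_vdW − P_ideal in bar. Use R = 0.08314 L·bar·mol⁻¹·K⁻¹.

ΔP ≈ -1.161 bar

Ideal: P_ideal = nRT/V = (3.67)(0.08314)(375.9)/3.39 = 33.8336 bar
vdW: P = nRT/(V − nb) − a n²/V² = 114.696/3.24504 − 30.7091/11.4921 = 35.3450 − 2.67219 = 32.6728 bar
ΔP = 32.6728 − 33.8336 = -1.161 bar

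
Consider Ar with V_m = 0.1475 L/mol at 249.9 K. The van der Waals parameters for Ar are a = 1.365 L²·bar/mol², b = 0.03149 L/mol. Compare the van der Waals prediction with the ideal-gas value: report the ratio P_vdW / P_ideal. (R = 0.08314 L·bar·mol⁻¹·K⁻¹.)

Ideal: P_ideal = RT/V_m = (0.08314)(249.9)/0.1475 = 140.859 bar
vdW: P = RT/(V_m − b) − a/V_m² = 20.7767/0.116010 − 1.365/0.0217563 = 179.094 − 62.7404 = 116.354 bar
Ratio = 116.354/140.859 = 0.8260

P_vdW / P_ideal ≈ 0.8260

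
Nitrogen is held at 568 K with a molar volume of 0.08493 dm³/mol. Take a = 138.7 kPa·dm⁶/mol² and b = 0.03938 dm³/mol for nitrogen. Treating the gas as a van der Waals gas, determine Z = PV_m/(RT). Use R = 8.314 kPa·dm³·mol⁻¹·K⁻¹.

P = RT/(V_m − b) − a/V_m² = (8.314)(568)/(0.08493 − 0.03938) − 138.7/(0.08493)²
  = 4722.4/0.045550 − 19229 = 103675 − 19229 = 84446 kPa
Z = PV_m/(RT) = (84446)(0.08493)/((8.314)(568)) = 7172.0/4722.4 = 1.519

Z ≈ 1.519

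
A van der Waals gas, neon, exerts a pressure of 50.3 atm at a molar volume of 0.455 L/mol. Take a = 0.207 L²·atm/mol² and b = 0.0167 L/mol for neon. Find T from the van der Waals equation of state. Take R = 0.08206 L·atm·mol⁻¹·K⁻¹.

T ≈ 274.0 K

T = (P + a/V_m²)(V_m − b)/R
P + a/V_m² = 50.3 + 0.207/(0.455)² = 51.300 atm
V_m − b = 0.455 − 0.0167 = 0.43830 L/mol
T = (51.300)(0.43830)/0.08206 = 274.0 K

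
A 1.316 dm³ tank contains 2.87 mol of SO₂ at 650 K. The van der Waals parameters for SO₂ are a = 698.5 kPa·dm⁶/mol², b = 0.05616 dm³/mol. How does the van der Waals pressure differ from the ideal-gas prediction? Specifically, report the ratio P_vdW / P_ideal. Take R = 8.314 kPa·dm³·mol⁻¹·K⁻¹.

Ideal: P_ideal = nRT/V = (2.87)(8.314)(650)/1.316 = 11785.5 kPa
vdW: P = nRT/(V − nb) − a n²/V² = 15509.8/1.15482 − 5753.47/1.73186 = 13430.5 − 3322.13 = 10108.4 kPa
Ratio = 10108.4/11785.5 = 0.8577

P_vdW / P_ideal ≈ 0.8577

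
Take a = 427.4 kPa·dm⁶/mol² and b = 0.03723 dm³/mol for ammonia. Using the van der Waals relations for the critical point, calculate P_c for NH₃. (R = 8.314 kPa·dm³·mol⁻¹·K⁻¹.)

For a van der Waals gas, P_c = a/(27b²).
P_c = 427.4/(27×(0.03723)²) = 427.4/0.037424 = 11420 kPa

P_c ≈ 11420 kPa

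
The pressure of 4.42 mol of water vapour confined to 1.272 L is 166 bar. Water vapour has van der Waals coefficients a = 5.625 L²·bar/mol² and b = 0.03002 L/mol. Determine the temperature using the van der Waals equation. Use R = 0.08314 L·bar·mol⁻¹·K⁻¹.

T = (P + a n²/V²)(V − nb)/(nR)
P + a n²/V² = 166 + (5.625)(4.42)²/(1.272)² = 233.92 bar
V − nb = 1.272 − (4.42)(0.03002) = 1.1393 L
T = (233.92)(1.1393)/((4.42)(0.08314)) = 725.2 K

T ≈ 725.2 K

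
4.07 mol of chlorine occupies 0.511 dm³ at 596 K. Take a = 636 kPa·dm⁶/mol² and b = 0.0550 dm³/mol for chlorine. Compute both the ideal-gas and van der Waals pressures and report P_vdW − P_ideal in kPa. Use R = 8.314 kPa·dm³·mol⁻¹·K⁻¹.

ΔP ≈ -9580 kPa

Ideal: P_ideal = nRT/V = (4.07)(8.314)(596)/0.511 = 39466.6 kPa
vdW: P = nRT/(V − nb) − a n²/V² = 20167.4/0.287150 − 10535.3/0.261121 = 70233.0 − 40346.4 = 29886.6 kPa
ΔP = 29886.6 − 39466.6 = -9580 kPa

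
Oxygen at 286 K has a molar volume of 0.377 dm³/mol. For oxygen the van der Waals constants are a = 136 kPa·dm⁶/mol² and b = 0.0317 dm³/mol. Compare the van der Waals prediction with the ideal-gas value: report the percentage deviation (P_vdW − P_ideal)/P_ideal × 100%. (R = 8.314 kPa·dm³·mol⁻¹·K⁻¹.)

-5.99 %

Ideal: P_ideal = RT/V_m = (8.314)(286)/0.377 = 6307.17 kPa
vdW: P = RT/(V_m − b) − a/V_m² = 2377.80/0.345300 − 136/0.142129 = 6886.19 − 956.877 = 5929.31 kPa
% deviation = (5929.31 − 6307.17)/6307.17 × 100% = -5.99%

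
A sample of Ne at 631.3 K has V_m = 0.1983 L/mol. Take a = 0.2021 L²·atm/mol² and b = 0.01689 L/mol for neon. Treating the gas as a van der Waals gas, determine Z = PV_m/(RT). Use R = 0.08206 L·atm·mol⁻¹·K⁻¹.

P = RT/(V_m − b) − a/V_m² = (0.08206)(631.3)/(0.1983 − 0.01689) − 0.2021/(0.1983)²
  = 51.804/0.18141 − 5.1395 = 285.56 − 5.1395 = 280.42 atm
Z = PV_m/(RT) = (280.42)(0.1983)/((0.08206)(631.3)) = 55.607/51.804 = 1.073

Z ≈ 1.073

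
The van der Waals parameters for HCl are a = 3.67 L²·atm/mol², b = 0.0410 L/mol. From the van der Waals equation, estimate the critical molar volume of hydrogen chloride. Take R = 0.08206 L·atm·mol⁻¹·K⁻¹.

V_m,c ≈ 0.1230 L/mol

For a van der Waals gas, V_m,c = 3b.
V_m,c = 3×0.0410 = 0.1230 L/mol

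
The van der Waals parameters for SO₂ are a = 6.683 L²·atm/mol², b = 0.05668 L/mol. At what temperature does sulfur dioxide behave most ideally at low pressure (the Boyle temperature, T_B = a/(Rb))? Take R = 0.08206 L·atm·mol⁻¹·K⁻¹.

For a van der Waals gas the second virial coefficient B₂ = b − a/(RT) vanishes at T_B = a/(Rb).
T_B = 6.683/(0.08206×0.05668) = 6.683/0.0046512 = 1437 K

T_B ≈ 1437 K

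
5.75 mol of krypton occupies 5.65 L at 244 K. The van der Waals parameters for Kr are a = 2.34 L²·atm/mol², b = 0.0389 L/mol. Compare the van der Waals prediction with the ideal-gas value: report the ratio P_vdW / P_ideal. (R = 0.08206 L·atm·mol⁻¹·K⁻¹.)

Ideal: P_ideal = nRT/V = (5.75)(0.08206)(244)/5.65 = 20.3770 atm
vdW: P = nRT/(V − nb) − a n²/V² = 115.130/5.42633 − 77.3663/31.9225 = 21.2169 − 2.42357 = 18.7933 atm
Ratio = 18.7933/20.3770 = 0.9223

P_vdW / P_ideal ≈ 0.9223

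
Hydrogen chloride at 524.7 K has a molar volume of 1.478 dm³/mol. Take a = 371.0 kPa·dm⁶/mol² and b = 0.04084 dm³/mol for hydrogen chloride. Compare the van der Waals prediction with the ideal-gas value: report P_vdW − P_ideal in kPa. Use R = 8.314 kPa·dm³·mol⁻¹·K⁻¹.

Ideal: P_ideal = RT/V_m = (8.314)(524.7)/1.478 = 2951.53 kPa
vdW: P = RT/(V_m − b) − a/V_m² = 4362.36/1.43716 − 371.0/2.18448 = 3035.40 − 169.834 = 2865.57 kPa
ΔP = 2865.57 − 2951.53 = -86.0 kPa

ΔP ≈ -86.0 kPa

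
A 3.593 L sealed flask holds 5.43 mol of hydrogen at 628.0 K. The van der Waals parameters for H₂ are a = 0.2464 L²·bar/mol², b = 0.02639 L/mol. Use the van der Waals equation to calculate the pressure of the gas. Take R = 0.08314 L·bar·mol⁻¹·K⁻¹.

P ≈ 81.62 bar

P = nRT/(V − nb) − a n²/V²
nRT/(V − nb) = (5.43)(0.08314)(628.0)/(3.593 − 5.43×0.02639) = 283.51/3.4497 = 82.184 bar
a n²/V² = (0.2464)(5.43)²/(3.593)² = 0.56276 bar
P = 82.184 − 0.56276 = 81.62 bar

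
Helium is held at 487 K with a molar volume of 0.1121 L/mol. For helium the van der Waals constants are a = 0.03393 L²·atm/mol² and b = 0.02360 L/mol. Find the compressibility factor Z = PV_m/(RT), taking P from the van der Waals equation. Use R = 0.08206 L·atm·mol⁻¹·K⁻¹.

P = RT/(V_m − b) − a/V_m² = (0.08206)(487)/(0.1121 − 0.02360) − 0.03393/(0.1121)²
  = 39.963/0.088500 − 2.7001 = 451.56 − 2.7001 = 448.86 atm
Z = PV_m/(RT) = (448.86)(0.1121)/((0.08206)(487)) = 50.317/39.963 = 1.259

Z ≈ 1.259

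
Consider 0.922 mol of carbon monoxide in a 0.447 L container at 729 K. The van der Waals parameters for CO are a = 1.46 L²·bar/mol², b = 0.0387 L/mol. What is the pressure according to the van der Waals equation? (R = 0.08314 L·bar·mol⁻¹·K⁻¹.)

P ≈ 129.6 bar

P = nRT/(V − nb) − a n²/V²
nRT/(V − nb) = (0.922)(0.08314)(729)/(0.447 − 0.922×0.0387) = 55.882/0.41132 = 135.86 bar
a n²/V² = (1.46)(0.922)²/(0.447)² = 6.2115 bar
P = 135.86 − 6.2115 = 129.6 bar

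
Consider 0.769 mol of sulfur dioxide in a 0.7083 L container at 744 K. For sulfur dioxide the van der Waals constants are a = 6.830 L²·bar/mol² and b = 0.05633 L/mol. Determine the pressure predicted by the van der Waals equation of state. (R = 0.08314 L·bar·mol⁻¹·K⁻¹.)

P = nRT/(V − nb) − a n²/V²
nRT/(V − nb) = (0.769)(0.08314)(744)/(0.7083 − 0.769×0.05633) = 47.567/0.66498 = 71.531 bar
a n²/V² = (6.830)(0.769)²/(0.7083)² = 8.0508 bar
P = 71.531 − 8.0508 = 63.48 bar

P ≈ 63.48 bar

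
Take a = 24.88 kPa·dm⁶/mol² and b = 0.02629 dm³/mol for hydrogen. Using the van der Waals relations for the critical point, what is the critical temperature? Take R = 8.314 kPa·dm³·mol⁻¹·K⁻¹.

For a van der Waals gas, T_c = 8a/(27Rb).
T_c = 8×24.88/(27×8.314×0.02629) = 199.04/5.9015 = 33.73 K

T_c ≈ 33.73 K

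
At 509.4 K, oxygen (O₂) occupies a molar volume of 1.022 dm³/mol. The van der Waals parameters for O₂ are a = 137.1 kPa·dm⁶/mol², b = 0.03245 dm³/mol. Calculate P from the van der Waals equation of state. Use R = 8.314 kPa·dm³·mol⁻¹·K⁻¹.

P ≈ 4149 kPa

P = RT/(V_m − b) − a/V_m²
RT/(V_m − b) = (8.314)(509.4)/(1.022 − 0.03245) = 4235.2/0.98955 = 4279.9 kPa
a/V_m² = 137.1/(1.022)² = 131.26 kPa
P = 4279.9 − 131.26 = 4149 kPa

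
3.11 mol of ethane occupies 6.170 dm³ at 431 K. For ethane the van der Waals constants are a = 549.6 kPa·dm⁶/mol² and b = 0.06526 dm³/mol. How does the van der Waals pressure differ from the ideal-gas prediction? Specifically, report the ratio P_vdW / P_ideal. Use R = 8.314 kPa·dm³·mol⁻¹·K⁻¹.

P_vdW / P_ideal ≈ 0.9567

Ideal: P_ideal = nRT/V = (3.11)(8.314)(431)/6.170 = 1806.19 kPa
vdW: P = nRT/(V − nb) − a n²/V² = 11144.2/5.96704 − 5315.79/38.0689 = 1867.63 − 139.636 = 1727.99 kPa
Ratio = 1727.99/1806.19 = 0.9567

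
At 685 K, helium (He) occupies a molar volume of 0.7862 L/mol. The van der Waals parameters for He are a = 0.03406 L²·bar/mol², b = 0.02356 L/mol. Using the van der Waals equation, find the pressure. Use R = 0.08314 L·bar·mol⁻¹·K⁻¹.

P ≈ 74.62 bar

P = RT/(V_m − b) − a/V_m²
RT/(V_m − b) = (0.08314)(685)/(0.7862 − 0.02356) = 56.951/0.76264 = 74.676 bar
a/V_m² = 0.03406/(0.7862)² = 0.055103 bar
P = 74.676 − 0.055103 = 74.62 bar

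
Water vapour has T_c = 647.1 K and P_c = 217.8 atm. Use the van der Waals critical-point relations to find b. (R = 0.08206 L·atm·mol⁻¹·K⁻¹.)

b ≈ 0.03048 L/mol

From T_c = 8a/(27Rb) and P_c = a/(27b²): b = R T_c/(8 P_c).
b = (0.08206)(647.1)/(8×217.8) = 53.101/1742.4 = 0.03048 L/mol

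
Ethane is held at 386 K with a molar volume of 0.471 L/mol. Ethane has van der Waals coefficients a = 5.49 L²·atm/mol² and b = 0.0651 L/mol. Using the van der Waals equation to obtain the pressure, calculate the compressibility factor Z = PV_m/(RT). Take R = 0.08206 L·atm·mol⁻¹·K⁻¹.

Z ≈ 0.7924

P = RT/(V_m − b) − a/V_m² = (0.08206)(386)/(0.471 − 0.0651) − 5.49/(0.471)²
  = 31.675/0.40590 − 24.747 = 78.036 − 24.747 = 53.289 atm
Z = PV_m/(RT) = (53.289)(0.471)/((0.08206)(386)) = 25.099/31.675 = 0.7924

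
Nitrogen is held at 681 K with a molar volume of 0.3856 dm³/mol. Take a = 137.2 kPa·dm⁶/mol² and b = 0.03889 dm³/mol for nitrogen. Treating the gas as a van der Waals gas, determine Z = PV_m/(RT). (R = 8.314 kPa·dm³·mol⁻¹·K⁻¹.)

P = RT/(V_m − b) − a/V_m² = (8.314)(681)/(0.3856 − 0.03889) − 137.2/(0.3856)²
  = 5661.8/0.34671 − 922.74 = 16330 − 922.74 = 15407 kPa
Z = PV_m/(RT) = (15407)(0.3856)/((8.314)(681)) = 5940.9/5661.8 = 1.049

Z ≈ 1.049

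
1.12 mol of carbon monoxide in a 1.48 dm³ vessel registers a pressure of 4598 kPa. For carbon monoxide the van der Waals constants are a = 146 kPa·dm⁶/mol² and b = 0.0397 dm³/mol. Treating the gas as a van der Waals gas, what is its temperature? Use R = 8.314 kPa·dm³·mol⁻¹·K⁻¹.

T ≈ 721.7 K

T = (P + a n²/V²)(V − nb)/(nR)
P + a n²/V² = 4598 + (146)(1.12)²/(1.48)² = 4681.6 kPa
V − nb = 1.48 − (1.12)(0.0397) = 1.4355 dm³
T = (4681.6)(1.4355)/((1.12)(8.314)) = 721.7 K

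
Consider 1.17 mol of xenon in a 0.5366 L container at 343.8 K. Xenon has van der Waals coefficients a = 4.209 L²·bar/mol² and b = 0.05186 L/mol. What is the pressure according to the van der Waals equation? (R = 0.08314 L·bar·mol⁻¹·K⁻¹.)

P = nRT/(V − nb) − a n²/V²
nRT/(V − nb) = (1.17)(0.08314)(343.8)/(0.5366 − 1.17×0.05186) = 33.443/0.47592 = 70.270 bar
a n²/V² = (4.209)(1.17)²/(0.5366)² = 20.010 bar
P = 70.270 − 20.010 = 50.26 bar

P ≈ 50.26 bar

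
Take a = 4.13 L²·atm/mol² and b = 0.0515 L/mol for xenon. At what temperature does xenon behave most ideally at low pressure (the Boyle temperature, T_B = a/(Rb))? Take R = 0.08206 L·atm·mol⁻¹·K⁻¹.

T_B ≈ 977.3 K

For a van der Waals gas the second virial coefficient B₂ = b − a/(RT) vanishes at T_B = a/(Rb).
T_B = 4.13/(0.08206×0.0515) = 4.13/0.0042261 = 977.3 K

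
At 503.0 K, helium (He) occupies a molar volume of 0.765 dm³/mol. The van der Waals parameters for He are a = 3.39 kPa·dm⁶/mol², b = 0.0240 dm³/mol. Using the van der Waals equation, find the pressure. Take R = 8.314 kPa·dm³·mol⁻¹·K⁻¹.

P ≈ 5638 kPa

P = RT/(V_m − b) − a/V_m²
RT/(V_m − b) = (8.314)(503.0)/(0.765 − 0.0240) = 4181.9/0.74100 = 5643.6 kPa
a/V_m² = 3.39/(0.765)² = 5.7926 kPa
P = 5643.6 − 5.7926 = 5638 kPa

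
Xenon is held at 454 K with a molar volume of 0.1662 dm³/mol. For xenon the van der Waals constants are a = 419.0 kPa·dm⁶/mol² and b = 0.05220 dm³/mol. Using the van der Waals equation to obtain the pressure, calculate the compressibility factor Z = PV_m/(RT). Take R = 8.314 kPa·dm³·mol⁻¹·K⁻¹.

P = RT/(V_m − b) − a/V_m² = (8.314)(454)/(0.1662 − 0.05220) − 419.0/(0.1662)²
  = 3774.6/0.11400 − 15169 = 33111 − 15169 = 17942 kPa
Z = PV_m/(RT) = (17942)(0.1662)/((8.314)(454)) = 2982.0/3774.6 = 0.7900

Z ≈ 0.7900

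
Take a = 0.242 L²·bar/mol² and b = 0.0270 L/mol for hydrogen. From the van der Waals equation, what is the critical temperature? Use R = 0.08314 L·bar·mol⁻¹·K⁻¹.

For a van der Waals gas, T_c = 8a/(27Rb).
T_c = 8×0.242/(27×0.08314×0.0270) = 1.9360/0.060609 = 31.94 K

T_c ≈ 31.94 K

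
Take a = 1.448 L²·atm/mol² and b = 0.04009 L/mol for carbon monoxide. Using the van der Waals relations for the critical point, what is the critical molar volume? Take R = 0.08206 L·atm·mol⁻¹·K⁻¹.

V_m,c ≈ 0.1203 L/mol

For a van der Waals gas, V_m,c = 3b.
V_m,c = 3×0.04009 = 0.1203 L/mol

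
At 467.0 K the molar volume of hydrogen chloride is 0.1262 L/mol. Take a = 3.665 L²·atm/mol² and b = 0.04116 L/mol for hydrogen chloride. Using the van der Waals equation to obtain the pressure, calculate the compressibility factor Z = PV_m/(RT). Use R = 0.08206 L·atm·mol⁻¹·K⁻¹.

Z ≈ 0.7262

P = RT/(V_m − b) − a/V_m² = (0.08206)(467.0)/(0.1262 − 0.04116) − 3.665/(0.1262)²
  = 38.322/0.085040 − 230.12 = 450.63 − 230.12 = 220.51 atm
Z = PV_m/(RT) = (220.51)(0.1262)/((0.08206)(467.0)) = 27.828/38.322 = 0.7262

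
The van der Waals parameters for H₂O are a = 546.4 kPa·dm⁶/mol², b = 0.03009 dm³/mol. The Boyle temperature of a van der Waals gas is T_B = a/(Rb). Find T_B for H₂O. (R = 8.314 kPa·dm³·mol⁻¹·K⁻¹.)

For a van der Waals gas the second virial coefficient B₂ = b − a/(RT) vanishes at T_B = a/(Rb).
T_B = 546.4/(8.314×0.03009) = 546.4/0.25017 = 2184 K

T_B ≈ 2184 K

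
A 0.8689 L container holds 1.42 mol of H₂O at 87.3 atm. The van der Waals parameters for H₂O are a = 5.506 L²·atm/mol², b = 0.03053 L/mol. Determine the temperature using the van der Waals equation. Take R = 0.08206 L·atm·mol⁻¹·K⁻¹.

T = (P + a n²/V²)(V − nb)/(nR)
P + a n²/V² = 87.3 + (5.506)(1.42)²/(0.8689)² = 102.01 atm
V − nb = 0.8689 − (1.42)(0.03053) = 0.82555 L
T = (102.01)(0.82555)/((1.42)(0.08206)) = 722.7 K

T ≈ 722.7 K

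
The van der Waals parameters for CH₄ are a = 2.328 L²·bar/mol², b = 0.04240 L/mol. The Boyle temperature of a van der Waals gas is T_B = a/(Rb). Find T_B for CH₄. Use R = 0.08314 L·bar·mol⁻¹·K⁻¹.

For a van der Waals gas the second virial coefficient B₂ = b − a/(RT) vanishes at T_B = a/(Rb).
T_B = 2.328/(0.08314×0.04240) = 2.328/0.0035251 = 660.4 K

T_B ≈ 660.4 K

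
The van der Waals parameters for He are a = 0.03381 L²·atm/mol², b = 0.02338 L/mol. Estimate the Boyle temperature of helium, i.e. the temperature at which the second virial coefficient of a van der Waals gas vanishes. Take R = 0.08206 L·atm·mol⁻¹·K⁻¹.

For a van der Waals gas the second virial coefficient B₂ = b − a/(RT) vanishes at T_B = a/(Rb).
T_B = 0.03381/(0.08206×0.02338) = 0.03381/0.0019186 = 17.62 K

T_B ≈ 17.62 K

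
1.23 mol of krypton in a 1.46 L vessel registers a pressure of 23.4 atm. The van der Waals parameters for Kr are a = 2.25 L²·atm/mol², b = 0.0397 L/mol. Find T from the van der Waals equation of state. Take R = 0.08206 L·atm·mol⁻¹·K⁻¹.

T ≈ 349.5 K

T = (P + a n²/V²)(V − nb)/(nR)
P + a n²/V² = 23.4 + (2.25)(1.23)²/(1.46)² = 24.997 atm
V − nb = 1.46 − (1.23)(0.0397) = 1.4112 L
T = (24.997)(1.4112)/((1.23)(0.08206)) = 349.5 K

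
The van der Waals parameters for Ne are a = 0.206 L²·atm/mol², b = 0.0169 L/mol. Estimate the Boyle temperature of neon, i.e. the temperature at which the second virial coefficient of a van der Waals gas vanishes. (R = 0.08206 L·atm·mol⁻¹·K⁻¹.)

For a van der Waals gas the second virial coefficient B₂ = b − a/(RT) vanishes at T_B = a/(Rb).
T_B = 0.206/(0.08206×0.0169) = 0.206/0.0013868 = 148.5 K

T_B ≈ 148.5 K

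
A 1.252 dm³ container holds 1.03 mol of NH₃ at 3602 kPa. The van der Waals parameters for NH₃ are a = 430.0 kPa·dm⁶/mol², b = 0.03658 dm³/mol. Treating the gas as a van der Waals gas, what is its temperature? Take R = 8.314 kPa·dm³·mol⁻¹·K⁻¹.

T = (P + a n²/V²)(V − nb)/(nR)
P + a n²/V² = 3602 + (430.0)(1.03)²/(1.252)² = 3893.0 kPa
V − nb = 1.252 − (1.03)(0.03658) = 1.2143 dm³
T = (3893.0)(1.2143)/((1.03)(8.314)) = 552.0 K

T ≈ 552.0 K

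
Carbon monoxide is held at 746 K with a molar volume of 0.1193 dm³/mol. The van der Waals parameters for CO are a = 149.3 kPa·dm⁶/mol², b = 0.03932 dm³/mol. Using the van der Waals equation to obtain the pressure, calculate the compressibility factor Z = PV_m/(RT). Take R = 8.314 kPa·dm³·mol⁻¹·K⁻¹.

P = RT/(V_m − b) − a/V_m² = (8.314)(746)/(0.1193 − 0.03932) − 149.3/(0.1193)²
  = 6202.2/0.079980 − 10490 = 77547 − 10490 = 67057 kPa
Z = PV_m/(RT) = (67057)(0.1193)/((8.314)(746)) = 7999.9/6202.2 = 1.290

Z ≈ 1.290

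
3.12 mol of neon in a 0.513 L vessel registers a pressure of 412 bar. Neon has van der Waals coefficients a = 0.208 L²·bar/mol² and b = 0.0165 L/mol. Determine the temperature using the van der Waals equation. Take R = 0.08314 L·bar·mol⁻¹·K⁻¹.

T ≈ 746.7 K

T = (P + a n²/V²)(V − nb)/(nR)
P + a n²/V² = 412 + (0.208)(3.12)²/(0.513)² = 419.69 bar
V − nb = 0.513 − (3.12)(0.0165) = 0.46152 L
T = (419.69)(0.46152)/((3.12)(0.08314)) = 746.7 K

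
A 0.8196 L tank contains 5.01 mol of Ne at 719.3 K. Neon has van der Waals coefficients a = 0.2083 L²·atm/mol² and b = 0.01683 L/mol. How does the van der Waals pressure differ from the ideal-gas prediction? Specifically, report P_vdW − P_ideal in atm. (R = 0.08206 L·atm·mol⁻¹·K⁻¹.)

ΔP ≈ 33.59 atm

Ideal: P_ideal = nRT/V = (5.01)(0.08206)(719.3)/0.8196 = 360.809 atm
vdW: P = nRT/(V − nb) − a n²/V² = 295.719/0.735282 − 5.22835/0.671744 = 402.184 − 7.78325 = 394.401 atm
ΔP = 394.401 − 360.809 = 33.59 atm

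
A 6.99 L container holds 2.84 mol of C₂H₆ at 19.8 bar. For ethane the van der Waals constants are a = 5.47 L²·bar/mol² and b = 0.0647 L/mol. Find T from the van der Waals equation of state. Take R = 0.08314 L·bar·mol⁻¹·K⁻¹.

T = (P + a n²/V²)(V − nb)/(nR)
P + a n²/V² = 19.8 + (5.47)(2.84)²/(6.99)² = 20.703 bar
V − nb = 6.99 − (2.84)(0.0647) = 6.8063 L
T = (20.703)(6.8063)/((2.84)(0.08314)) = 596.8 K

T ≈ 596.8 K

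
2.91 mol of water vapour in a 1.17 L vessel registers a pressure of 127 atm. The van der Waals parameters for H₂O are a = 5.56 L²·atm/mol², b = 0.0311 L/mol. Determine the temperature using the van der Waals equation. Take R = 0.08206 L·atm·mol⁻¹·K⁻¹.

T = (P + a n²/V²)(V − nb)/(nR)
P + a n²/V² = 127 + (5.56)(2.91)²/(1.17)² = 161.39 atm
V − nb = 1.17 − (2.91)(0.0311) = 1.0795 L
T = (161.39)(1.0795)/((2.91)(0.08206)) = 729.6 K

T ≈ 729.6 K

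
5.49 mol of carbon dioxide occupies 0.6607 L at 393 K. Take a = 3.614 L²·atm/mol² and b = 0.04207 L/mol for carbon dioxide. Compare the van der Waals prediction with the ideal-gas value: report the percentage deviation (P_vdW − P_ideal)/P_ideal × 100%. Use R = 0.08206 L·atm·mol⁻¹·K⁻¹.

-39.37 %

Ideal: P_ideal = nRT/V = (5.49)(0.08206)(393)/0.6607 = 267.974 atm
vdW: P = nRT/(V − nb) − a n²/V² = 177.050/0.429736 − 108.926/0.436524 = 411.997 − 249.530 = 162.467 atm
% deviation = (162.467 − 267.974)/267.974 × 100% = -39.37%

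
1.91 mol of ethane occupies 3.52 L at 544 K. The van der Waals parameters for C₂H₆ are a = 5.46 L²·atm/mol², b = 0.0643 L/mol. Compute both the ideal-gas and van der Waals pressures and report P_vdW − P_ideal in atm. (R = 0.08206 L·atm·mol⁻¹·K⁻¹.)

ΔP ≈ -0.732 atm

Ideal: P_ideal = nRT/V = (1.91)(0.08206)(544)/3.52 = 24.2226 atm
vdW: P = nRT/(V − nb) − a n²/V² = 85.2636/3.39719 − 19.9186/12.3904 = 25.0983 − 1.60758 = 23.4907 atm
ΔP = 23.4907 − 24.2226 = -0.732 atm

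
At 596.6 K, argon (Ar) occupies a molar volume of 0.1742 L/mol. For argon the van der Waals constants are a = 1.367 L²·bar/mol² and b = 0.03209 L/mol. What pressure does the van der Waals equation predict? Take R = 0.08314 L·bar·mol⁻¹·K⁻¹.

P = RT/(V_m − b) − a/V_m²
RT/(V_m − b) = (0.08314)(596.6)/(0.1742 − 0.03209) = 49.601/0.14211 = 349.03 bar
a/V_m² = 1.367/(0.1742)² = 45.048 bar
P = 349.03 − 45.048 = 304.0 bar

P ≈ 304.0 bar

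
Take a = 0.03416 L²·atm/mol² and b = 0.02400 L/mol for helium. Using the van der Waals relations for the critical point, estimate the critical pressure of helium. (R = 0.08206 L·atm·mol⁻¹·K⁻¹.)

For a van der Waals gas, P_c = a/(27b²).
P_c = 0.03416/(27×(0.02400)²) = 0.03416/0.015552 = 2.197 atm

P_c ≈ 2.197 atm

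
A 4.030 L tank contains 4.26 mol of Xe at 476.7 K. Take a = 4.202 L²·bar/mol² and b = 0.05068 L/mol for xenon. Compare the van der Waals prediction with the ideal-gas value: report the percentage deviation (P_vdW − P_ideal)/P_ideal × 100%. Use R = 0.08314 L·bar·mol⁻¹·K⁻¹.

Ideal: P_ideal = nRT/V = (4.26)(0.08314)(476.7)/4.030 = 41.8948 bar
vdW: P = nRT/(V − nb) − a n²/V² = 168.836/3.81410 − 76.2562/16.2409 = 44.2663 − 4.69532 = 39.5710 bar
% deviation = (39.5710 − 41.8948)/41.8948 × 100% = -5.55%

-5.55 %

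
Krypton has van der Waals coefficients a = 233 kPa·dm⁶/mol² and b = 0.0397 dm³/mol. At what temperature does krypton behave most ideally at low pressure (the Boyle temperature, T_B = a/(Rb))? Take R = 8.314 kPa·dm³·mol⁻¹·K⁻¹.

For a van der Waals gas the second virial coefficient B₂ = b − a/(RT) vanishes at T_B = a/(Rb).
T_B = 233/(8.314×0.0397) = 233/0.33007 = 705.9 K

T_B ≈ 705.9 K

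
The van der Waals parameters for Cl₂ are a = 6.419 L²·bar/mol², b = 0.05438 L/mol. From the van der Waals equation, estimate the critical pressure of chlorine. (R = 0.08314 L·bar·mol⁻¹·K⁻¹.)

For a van der Waals gas, P_c = a/(27b²).
P_c = 6.419/(27×(0.05438)²) = 6.419/0.079844 = 80.39 bar

P_c ≈ 80.39 bar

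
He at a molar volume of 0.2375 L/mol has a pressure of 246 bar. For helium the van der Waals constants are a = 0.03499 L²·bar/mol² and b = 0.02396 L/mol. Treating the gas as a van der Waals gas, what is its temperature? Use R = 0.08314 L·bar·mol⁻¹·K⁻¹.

T = (P + a/V_m²)(V_m − b)/R
P + a/V_m² = 246 + 0.03499/(0.2375)² = 246.62 bar
V_m − b = 0.2375 − 0.02396 = 0.21354 L/mol
T = (246.62)(0.21354)/0.08314 = 633.4 K

T ≈ 633.4 K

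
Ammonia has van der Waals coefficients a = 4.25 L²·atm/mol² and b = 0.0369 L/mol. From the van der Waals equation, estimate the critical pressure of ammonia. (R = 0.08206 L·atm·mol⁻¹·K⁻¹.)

For a van der Waals gas, P_c = a/(27b²).
P_c = 4.25/(27×(0.0369)²) = 4.25/0.036763 = 115.6 atm

P_c ≈ 115.6 atm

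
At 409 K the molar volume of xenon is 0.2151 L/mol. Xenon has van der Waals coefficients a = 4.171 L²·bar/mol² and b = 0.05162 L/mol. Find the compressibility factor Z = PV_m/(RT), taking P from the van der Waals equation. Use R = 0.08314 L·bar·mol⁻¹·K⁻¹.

P = RT/(V_m − b) − a/V_m² = (0.08314)(409)/(0.2151 − 0.05162) − 4.171/(0.2151)²
  = 34.004/0.16348 − 90.149 = 208.00 − 90.149 = 117.85 bar
Z = PV_m/(RT) = (117.85)(0.2151)/((0.08314)(409)) = 25.350/34.004 = 0.7455

Z ≈ 0.7455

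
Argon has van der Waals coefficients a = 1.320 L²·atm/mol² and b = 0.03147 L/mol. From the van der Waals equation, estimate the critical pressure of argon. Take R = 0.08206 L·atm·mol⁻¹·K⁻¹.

For a van der Waals gas, P_c = a/(27b²).
P_c = 1.320/(27×(0.03147)²) = 1.320/0.026740 = 49.36 atm

P_c ≈ 49.36 atm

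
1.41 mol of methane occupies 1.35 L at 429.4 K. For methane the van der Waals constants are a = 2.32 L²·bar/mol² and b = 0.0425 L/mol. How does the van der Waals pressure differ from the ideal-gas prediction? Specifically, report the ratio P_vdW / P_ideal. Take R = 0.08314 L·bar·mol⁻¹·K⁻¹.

P_vdW / P_ideal ≈ 0.9786

Ideal: P_ideal = nRT/V = (1.41)(0.08314)(429.4)/1.35 = 37.2870 bar
vdW: P = nRT/(V − nb) − a n²/V² = 50.3374/1.29008 − 4.61239/1.82250 = 39.0188 − 2.53080 = 36.4880 bar
Ratio = 36.4880/37.2870 = 0.9786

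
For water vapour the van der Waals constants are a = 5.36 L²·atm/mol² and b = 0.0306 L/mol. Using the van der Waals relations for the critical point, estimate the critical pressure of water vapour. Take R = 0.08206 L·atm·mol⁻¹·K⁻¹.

For a van der Waals gas, P_c = a/(27b²).
P_c = 5.36/(27×(0.0306)²) = 5.36/0.025282 = 212.0 atm

P_c ≈ 212.0 atm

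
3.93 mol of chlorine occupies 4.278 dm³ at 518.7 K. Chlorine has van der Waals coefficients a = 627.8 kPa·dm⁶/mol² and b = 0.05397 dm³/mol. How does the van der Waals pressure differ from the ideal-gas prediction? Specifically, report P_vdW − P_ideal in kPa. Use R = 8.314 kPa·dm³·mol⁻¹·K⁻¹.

ΔP ≈ -323.2 kPa

Ideal: P_ideal = nRT/V = (3.93)(8.314)(518.7)/4.278 = 3961.67 kPa
vdW: P = nRT/(V − nb) − a n²/V² = 16948.0/4.06590 − 9696.31/18.3013 = 4168.33 − 529.815 = 3638.52 kPa
ΔP = 3638.52 − 3961.67 = -323.2 kPa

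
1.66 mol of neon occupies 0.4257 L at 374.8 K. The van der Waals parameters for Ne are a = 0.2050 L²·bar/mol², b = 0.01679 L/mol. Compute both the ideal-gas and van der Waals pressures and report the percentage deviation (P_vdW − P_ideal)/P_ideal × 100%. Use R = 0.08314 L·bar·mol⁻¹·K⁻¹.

4.44 %

Ideal: P_ideal = nRT/V = (1.66)(0.08314)(374.8)/0.4257 = 121.511 bar
vdW: P = nRT/(V − nb) − a n²/V² = 51.7270/0.397829 − 0.564898/0.181220 = 130.023 − 3.11719 = 126.906 bar
% deviation = (126.906 − 121.511)/121.511 × 100% = 4.44%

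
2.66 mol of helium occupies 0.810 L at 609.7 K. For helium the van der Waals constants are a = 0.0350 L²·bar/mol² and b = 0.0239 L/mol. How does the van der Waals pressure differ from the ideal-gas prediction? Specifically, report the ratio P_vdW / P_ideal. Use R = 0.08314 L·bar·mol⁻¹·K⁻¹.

Ideal: P_ideal = nRT/V = (2.66)(0.08314)(609.7)/0.810 = 166.465 bar
vdW: P = nRT/(V − nb) − a n²/V² = 134.837/0.746426 − 0.247646/0.656100 = 180.643 − 0.377452 = 180.266 bar
Ratio = 180.266/166.465 = 1.083

P_vdW / P_ideal ≈ 1.083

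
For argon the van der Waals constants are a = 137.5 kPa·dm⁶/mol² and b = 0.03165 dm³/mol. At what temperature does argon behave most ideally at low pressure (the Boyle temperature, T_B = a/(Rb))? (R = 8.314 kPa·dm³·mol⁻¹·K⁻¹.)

T_B ≈ 522.5 K

For a van der Waals gas the second virial coefficient B₂ = b − a/(RT) vanishes at T_B = a/(Rb).
T_B = 137.5/(8.314×0.03165) = 137.5/0.26314 = 522.5 K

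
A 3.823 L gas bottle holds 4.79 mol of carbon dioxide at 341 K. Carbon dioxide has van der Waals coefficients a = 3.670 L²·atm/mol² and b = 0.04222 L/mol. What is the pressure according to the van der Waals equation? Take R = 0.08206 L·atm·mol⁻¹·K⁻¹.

P = nRT/(V − nb) − a n²/V²
nRT/(V − nb) = (4.79)(0.08206)(341)/(3.823 − 4.79×0.04222) = 134.04/3.6208 = 37.019 atm
a n²/V² = (3.670)(4.79)²/(3.823)² = 5.7614 atm
P = 37.019 − 5.7614 = 31.26 atm

P ≈ 31.26 atm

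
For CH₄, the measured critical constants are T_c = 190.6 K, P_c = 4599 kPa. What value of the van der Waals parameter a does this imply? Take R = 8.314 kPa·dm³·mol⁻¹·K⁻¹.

From T_c = 8a/(27Rb) and P_c = a/(27b²): a = 27 R² T_c²/(64 P_c).
a = 27×(8.314)²×(190.6)²/(64×4599) = 67799985/294336 = 230.3 kPa·dm⁶/mol²

a ≈ 230.3 kPa·dm⁶/mol²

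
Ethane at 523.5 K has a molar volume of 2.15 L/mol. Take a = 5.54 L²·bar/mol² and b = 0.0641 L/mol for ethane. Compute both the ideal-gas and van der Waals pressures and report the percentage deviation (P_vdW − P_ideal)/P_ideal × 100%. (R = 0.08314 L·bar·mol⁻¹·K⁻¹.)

Ideal: P_ideal = RT/V_m = (0.08314)(523.5)/2.15 = 20.2436 bar
vdW: P = RT/(V_m − b) − a/V_m² = 43.5238/2.08590 − 5.54/4.62250 = 20.8657 − 1.19849 = 19.6672 bar
% deviation = (19.6672 − 20.2436)/20.2436 × 100% = -2.85%

-2.85 %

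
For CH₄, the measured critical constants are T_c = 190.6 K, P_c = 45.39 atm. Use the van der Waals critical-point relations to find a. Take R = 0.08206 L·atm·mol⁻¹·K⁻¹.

From T_c = 8a/(27Rb) and P_c = a/(27b²): a = 27 R² T_c²/(64 P_c).
a = 27×(0.08206)²×(190.6)²/(64×45.39) = 6605.0/2905.0 = 2.274 L²·atm/mol²

a ≈ 2.274 L²·atm/mol²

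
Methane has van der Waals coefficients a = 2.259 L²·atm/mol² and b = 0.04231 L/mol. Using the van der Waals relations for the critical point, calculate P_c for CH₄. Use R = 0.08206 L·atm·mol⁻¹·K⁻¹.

For a van der Waals gas, P_c = a/(27b²).
P_c = 2.259/(27×(0.04231)²) = 2.259/0.048334 = 46.74 atm

P_c ≈ 46.74 atm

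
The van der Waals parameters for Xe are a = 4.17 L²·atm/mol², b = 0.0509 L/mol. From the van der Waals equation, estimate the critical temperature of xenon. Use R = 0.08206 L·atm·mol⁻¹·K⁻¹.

For a van der Waals gas, T_c = 8a/(27Rb).
T_c = 8×4.17/(27×0.08206×0.0509) = 33.360/0.11278 = 295.8 K

T_c ≈ 295.8 K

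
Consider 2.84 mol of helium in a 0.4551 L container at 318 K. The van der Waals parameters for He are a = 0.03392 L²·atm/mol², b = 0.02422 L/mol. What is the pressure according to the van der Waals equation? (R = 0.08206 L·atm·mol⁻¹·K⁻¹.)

P ≈ 190.5 atm

P = nRT/(V − nb) − a n²/V²
nRT/(V − nb) = (2.84)(0.08206)(318)/(0.4551 − 2.84×0.02422) = 74.110/0.38632 = 191.84 atm
a n²/V² = (0.03392)(2.84)²/(0.4551)² = 1.3209 atm
P = 191.84 − 1.3209 = 190.5 atm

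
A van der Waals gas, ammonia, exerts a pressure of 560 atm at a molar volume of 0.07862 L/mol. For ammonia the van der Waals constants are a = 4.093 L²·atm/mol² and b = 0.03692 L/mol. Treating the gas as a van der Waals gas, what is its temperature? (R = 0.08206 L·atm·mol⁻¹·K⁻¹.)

T = (P + a/V_m²)(V_m − b)/R
P + a/V_m² = 560 + 4.093/(0.07862)² = 1222.2 atm
V_m − b = 0.07862 − 0.03692 = 0.041700 L/mol
T = (1222.2)(0.041700)/0.08206 = 621.1 K

T ≈ 621.1 K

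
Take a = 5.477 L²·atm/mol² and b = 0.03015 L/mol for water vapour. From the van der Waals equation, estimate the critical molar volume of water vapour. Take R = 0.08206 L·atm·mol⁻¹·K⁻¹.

For a van der Waals gas, V_m,c = 3b.
V_m,c = 3×0.03015 = 0.09045 L/mol

V_m,c ≈ 0.09045 L/mol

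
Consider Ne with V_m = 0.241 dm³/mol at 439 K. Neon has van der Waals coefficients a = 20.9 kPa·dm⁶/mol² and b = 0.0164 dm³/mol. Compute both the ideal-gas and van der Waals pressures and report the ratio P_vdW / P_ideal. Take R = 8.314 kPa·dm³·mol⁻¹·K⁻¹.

P_vdW / P_ideal ≈ 1.049

Ideal: P_ideal = RT/V_m = (8.314)(439)/0.241 = 15144.6 kPa
vdW: P = RT/(V_m − b) − a/V_m² = 3649.85/0.224600 − 20.9/0.0580810 = 16250.4 − 359.842 = 15890.6 kPa
Ratio = 15890.6/15144.6 = 1.049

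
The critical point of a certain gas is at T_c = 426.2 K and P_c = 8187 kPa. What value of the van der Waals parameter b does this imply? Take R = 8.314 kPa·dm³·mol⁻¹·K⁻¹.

From T_c = 8a/(27Rb) and P_c = a/(27b²): b = R T_c/(8 P_c).
b = (8.314)(426.2)/(8×8187) = 3543.4/65496 = 0.05410 dm³/mol

b ≈ 0.05410 dm³/mol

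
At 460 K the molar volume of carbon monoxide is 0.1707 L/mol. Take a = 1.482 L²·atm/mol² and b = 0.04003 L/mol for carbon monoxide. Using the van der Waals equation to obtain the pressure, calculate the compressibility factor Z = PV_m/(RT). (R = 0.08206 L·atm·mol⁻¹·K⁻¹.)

Z ≈ 1.076

P = RT/(V_m − b) − a/V_m² = (0.08206)(460)/(0.1707 − 0.04003) − 1.482/(0.1707)²
  = 37.748/0.13067 − 50.861 = 288.88 − 50.861 = 238.02 atm
Z = PV_m/(RT) = (238.02)(0.1707)/((0.08206)(460)) = 40.630/37.748 = 1.076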